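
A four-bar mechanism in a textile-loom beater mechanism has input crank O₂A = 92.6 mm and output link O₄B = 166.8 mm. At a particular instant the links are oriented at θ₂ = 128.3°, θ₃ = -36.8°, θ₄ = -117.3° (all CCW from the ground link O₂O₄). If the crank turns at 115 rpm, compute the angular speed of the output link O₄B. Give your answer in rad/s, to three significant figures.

1.74

ω₂ = 12.04 rad/s (from 115 rpm).
Differentiating the loop-closure r₂e^{iθ₂}+r₃e^{iθ₃}=r₁+r₄e^{iθ₄} gives r₂ω₂e^{iθ₂}+r₃ω₃e^{iθ₃}=r₄ω₄e^{iθ₄}.
Eliminating the other unknown: ω₄ = r₂ω₂ sin(θ₂−θ₃) / [r₄ sin(θ₄−θ₃)].
Numerator sine = +0.25713; denominator sine = -0.98629.
Result = 0.0926·12.04·(+0.25713) / (0.1668·(-0.98629)) = -1.743 rad/s; magnitude 1.743 rad/s.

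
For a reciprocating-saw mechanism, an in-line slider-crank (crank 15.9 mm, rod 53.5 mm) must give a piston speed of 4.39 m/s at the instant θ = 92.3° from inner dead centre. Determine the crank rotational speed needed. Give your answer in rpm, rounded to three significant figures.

For an in-line slider-crank, |v_piston| = rω|sinθ|·[1 + r cosθ/√(L² − r² sin²θ)].
With r = 0.0159 m, L = 0.0535 m, θ = 92.3°: the bracketed kinematic factor |dx/dθ| = 0.015689 m.
ω = v/|dx/dθ| = 4.39/0.015689 = 279.82 rad/s.
N = 60ω/(2π) = 2672.1 rpm.

2670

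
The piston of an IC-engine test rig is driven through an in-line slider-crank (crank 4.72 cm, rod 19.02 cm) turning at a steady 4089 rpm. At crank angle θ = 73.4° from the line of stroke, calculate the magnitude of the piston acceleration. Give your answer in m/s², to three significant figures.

ω = 2π·4089/60 = 428.2 rad/s
x(θ) = r cosθ + √(L² − r² sin²θ); with ω constant, a = ω²·d²x/dθ².
d²x/dθ² = −r cosθ − r²(cos2θ)/√u − r⁴ sin²2θ/(4u^{3/2}),  u = L² − r² sin²θ = 0.03413 m².
Substituting r = 0.0472 m, L = 0.1902 m, θ = 73.4°: d²x/dθ² = -0.0034529 m.
a = ω²·d²x/dθ² = (428.2)²·(-0.0034529) = -633.1 m/s²;  |a| = 633.1 m/s².

633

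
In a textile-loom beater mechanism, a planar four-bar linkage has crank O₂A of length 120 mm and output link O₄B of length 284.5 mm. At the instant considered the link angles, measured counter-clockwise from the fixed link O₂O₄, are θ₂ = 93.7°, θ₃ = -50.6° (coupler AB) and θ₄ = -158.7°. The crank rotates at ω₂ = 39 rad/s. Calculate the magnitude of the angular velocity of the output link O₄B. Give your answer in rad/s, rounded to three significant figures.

10.1

ω₂ = 39 rad/s
Differentiating the loop-closure r₂e^{iθ₂}+r₃e^{iθ₃}=r₁+r₄e^{iθ₄} gives r₂ω₂e^{iθ₂}+r₃ω₃e^{iθ₃}=r₄ω₄e^{iθ₄}.
Eliminating the other unknown: ω₄ = r₂ω₂ sin(θ₂−θ₃) / [r₄ sin(θ₄−θ₃)].
Numerator sine = +0.58354; denominator sine = -0.95052.
Result = 0.12·39·(+0.58354) / (0.2845·(-0.95052)) = -10.099 rad/s; magnitude 10.099 rad/s.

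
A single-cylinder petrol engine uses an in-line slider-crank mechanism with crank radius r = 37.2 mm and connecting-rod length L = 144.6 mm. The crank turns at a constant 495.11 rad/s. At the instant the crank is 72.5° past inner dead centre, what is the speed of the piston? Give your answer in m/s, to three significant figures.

ω = 495.1 rad/s
For an in-line slider-crank, x = r cosθ + √(L² − r² sin²θ), so v = −rω sinθ·[1 + r cosθ/√(L² − r² sin²θ)].
With r = 0.0372 m, L = 0.1446 m, θ = 72.5°: √(L² − r² sin²θ) = 0.14018 m.
v = −0.0372·495.1·0.95372·[1 + 0.0372·0.30071/0.14018] = -18.967 m/s.
|v| = 18.967 m/s.

19.0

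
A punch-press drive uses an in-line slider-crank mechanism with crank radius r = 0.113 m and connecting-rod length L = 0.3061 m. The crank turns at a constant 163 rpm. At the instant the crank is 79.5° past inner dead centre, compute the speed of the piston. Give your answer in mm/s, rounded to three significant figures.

2030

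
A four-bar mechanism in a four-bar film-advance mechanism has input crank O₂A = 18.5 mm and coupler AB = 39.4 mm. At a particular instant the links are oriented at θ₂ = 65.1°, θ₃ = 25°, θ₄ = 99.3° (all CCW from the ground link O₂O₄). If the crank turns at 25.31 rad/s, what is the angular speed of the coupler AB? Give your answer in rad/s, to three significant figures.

6.94

ω₂ = 25.31 rad/s
Differentiating the loop-closure r₂e^{iθ₂}+r₃e^{iθ₃}=r₁+r₄e^{iθ₄} gives r₂ω₂e^{iθ₂}+r₃ω₃e^{iθ₃}=r₄ω₄e^{iθ₄}.
Eliminating the other unknown: ω₃ = r₂ω₂ sin(θ₄−θ₂) / [r₃ sin(θ₃−θ₄)].
Numerator sine = +0.56208; denominator sine = -0.96269.
Result = 0.0185·25.31·(+0.56208) / (0.0394·(-0.96269)) = -6.9387 rad/s; magnitude 6.9387 rad/s.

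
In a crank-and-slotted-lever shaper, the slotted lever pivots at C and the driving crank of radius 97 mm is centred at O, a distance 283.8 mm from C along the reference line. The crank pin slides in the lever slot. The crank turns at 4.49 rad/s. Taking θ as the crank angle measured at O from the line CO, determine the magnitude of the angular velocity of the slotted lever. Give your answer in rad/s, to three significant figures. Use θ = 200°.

1.93

ω = 4.49 rad/s
Crank pin A relative to C: A = (d + r cosθ, r sinθ); lever angle φ = atan2(r sinθ, d + r cosθ).
Differentiating tanφ: φ̇ = rω(d cosθ + r)/(d² + r² + 2dr cosθ).
d² + r² + 2dr cosθ = |CA|² = 0.0382146 m²;  d cosθ + r = -0.16968 m.
|ω_lever| = |0.097·4.49·-0.16968| / 0.0382146 = 1.9339 rad/s.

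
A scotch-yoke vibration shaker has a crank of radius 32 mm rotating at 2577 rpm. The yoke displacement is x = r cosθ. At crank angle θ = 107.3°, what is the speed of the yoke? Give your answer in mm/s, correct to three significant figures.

8240

ω = 269.9 rad/s (from 2577 rpm).
x = r cosθ ⇒ ẋ = −rω sinθ.
|v| = rω|sinθ| = 0.032·269.9·|sin 107.3°| = 8.2449 m/s = 8244.9 mm/s.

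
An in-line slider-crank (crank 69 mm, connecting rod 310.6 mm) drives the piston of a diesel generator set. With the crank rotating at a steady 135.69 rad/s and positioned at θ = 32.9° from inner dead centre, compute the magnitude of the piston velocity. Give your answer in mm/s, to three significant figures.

6040

ω = 135.7 rad/s
For an in-line slider-crank, x = r cosθ + √(L² − r² sin²θ), so v = −rω sinθ·[1 + r cosθ/√(L² − r² sin²θ)].
With r = 0.069 m, L = 0.3106 m, θ = 32.9°: √(L² − r² sin²θ) = 0.30833 m.
v = −0.069·135.7·0.54317·[1 + 0.069·0.83962/0.30833] = -6.0411 m/s.
|v| = 6.0411 m/s = 6041.1 mm/s.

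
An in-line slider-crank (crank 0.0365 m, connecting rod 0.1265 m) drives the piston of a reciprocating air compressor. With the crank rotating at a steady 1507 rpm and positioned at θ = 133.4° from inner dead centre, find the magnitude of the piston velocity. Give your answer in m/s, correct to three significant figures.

3.34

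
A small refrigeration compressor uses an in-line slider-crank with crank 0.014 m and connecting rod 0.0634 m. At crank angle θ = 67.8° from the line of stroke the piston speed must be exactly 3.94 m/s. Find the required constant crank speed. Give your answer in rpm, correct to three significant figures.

2670

For an in-line slider-crank, |v_piston| = rω|sinθ|·[1 + r cosθ/√(L² − r² sin²θ)].
With r = 0.014 m, L = 0.0634 m, θ = 67.8°: the bracketed kinematic factor |dx/dθ| = 0.014067 m.
ω = v/|dx/dθ| = 3.94/0.014067 = 280.09 rad/s.
N = 60ω/(2π) = 2674.6 rpm.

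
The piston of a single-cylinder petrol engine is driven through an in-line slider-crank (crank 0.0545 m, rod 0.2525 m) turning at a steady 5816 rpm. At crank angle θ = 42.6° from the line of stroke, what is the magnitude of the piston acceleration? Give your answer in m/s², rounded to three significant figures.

15300

ω = 2π·5816/60 = 609.1 rad/s
x(θ) = r cosθ + √(L² − r² sin²θ); with ω constant, a = ω²·d²x/dθ².
d²x/dθ² = −r cosθ − r²(cos2θ)/√u − r⁴ sin²2θ/(4u^{3/2}),  u = L² − r² sin²θ = 0.0623954 m².
Substituting r = 0.0545 m, L = 0.2525 m, θ = 42.6°: d²x/dθ² = -0.041253 m.
a = ω²·d²x/dθ² = (609.1)²·(-0.041253) = -15302 m/s²;  |a| = 15302 m/s².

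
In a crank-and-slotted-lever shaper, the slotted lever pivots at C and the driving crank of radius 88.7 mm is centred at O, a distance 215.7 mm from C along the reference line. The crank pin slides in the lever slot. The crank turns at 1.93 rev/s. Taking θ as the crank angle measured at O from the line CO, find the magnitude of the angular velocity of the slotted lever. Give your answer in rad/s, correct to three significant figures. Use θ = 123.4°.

0.969

ω = 12.13 rad/s (from 1.93 rev/s).
Crank pin A relative to C: A = (d + r cosθ, r sinθ); lever angle φ = atan2(r sinθ, d + r cosθ).
Differentiating tanφ: φ̇ = rω(d cosθ + r)/(d² + r² + 2dr cosθ).
d² + r² + 2dr cosθ = |CA|² = 0.0333299 m²;  d cosθ + r = -0.030039 m.
|ω_lever| = |0.0887·12.13·-0.030039| / 0.0333299 = 0.96941 rad/s.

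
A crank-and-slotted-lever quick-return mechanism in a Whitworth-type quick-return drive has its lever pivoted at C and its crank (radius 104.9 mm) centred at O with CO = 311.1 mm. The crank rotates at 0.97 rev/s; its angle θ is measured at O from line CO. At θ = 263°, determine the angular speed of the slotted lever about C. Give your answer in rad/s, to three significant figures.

0.429

ω = 6.095 rad/s (from 0.97 rev/s).
Crank pin A relative to C: A = (d + r cosθ, r sinθ); lever angle φ = atan2(r sinθ, d + r cosθ).
Differentiating tanφ: φ̇ = rω(d cosθ + r)/(d² + r² + 2dr cosθ).
d² + r² + 2dr cosθ = |CA|² = 0.099833 m²;  d cosθ + r = +0.066986 m.
|ω_lever| = |0.1049·6.095·+0.066986| / 0.099833 = 0.42898 rad/s.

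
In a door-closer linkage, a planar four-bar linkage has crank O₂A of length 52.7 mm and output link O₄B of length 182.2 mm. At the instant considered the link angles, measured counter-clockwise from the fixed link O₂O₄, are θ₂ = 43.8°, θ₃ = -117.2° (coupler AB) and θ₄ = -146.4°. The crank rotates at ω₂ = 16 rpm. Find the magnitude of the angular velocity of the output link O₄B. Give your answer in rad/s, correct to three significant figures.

0.323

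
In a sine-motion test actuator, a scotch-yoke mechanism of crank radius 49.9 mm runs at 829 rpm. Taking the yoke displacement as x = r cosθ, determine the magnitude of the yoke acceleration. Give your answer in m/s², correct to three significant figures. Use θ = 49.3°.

ω = 86.81 rad/s (from 829 rpm).
x = r cosθ ⇒ ẍ = −rω² cosθ (ω constant).
|a| = rω²|cosθ| = 0.0499·(86.81)²·|cos 49.3°| = 245.23 m/s².

245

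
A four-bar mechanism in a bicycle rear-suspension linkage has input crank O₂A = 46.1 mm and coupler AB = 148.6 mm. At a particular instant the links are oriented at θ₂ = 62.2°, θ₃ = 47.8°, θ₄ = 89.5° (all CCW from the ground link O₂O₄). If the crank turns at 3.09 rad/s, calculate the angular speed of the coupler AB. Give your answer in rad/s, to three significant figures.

ω₂ = 3.09 rad/s
Differentiating the loop-closure r₂e^{iθ₂}+r₃e^{iθ₃}=r₁+r₄e^{iθ₄} gives r₂ω₂e^{iθ₂}+r₃ω₃e^{iθ₃}=r₄ω₄e^{iθ₄}.
Eliminating the other unknown: ω₃ = r₂ω₂ sin(θ₄−θ₂) / [r₃ sin(θ₃−θ₄)].
Numerator sine = +0.45865; denominator sine = -0.66523.
Result = 0.0461·3.09·(+0.45865) / (0.1486·(-0.66523)) = -0.66092 rad/s; magnitude 0.66092 rad/s.

0.661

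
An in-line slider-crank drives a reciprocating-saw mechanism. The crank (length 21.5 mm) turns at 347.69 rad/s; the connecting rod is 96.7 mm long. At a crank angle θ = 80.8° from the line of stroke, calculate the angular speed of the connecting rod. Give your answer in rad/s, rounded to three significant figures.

12.7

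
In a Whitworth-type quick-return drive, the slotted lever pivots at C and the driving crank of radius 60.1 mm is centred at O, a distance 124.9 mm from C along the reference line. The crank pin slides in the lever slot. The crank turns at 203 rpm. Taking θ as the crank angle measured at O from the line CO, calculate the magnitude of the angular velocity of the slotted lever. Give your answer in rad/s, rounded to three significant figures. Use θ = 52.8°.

6.12

ω = 21.26 rad/s (from 203 rpm).
Crank pin A relative to C: A = (d + r cosθ, r sinθ); lever angle φ = atan2(r sinθ, d + r cosθ).
Differentiating tanφ: φ̇ = rω(d cosθ + r)/(d² + r² + 2dr cosθ).
d² + r² + 2dr cosθ = |CA|² = 0.0282889 m²;  d cosθ + r = +0.13561 m.
|ω_lever| = |0.0601·21.26·+0.13561| / 0.0282889 = 6.1248 rad/s.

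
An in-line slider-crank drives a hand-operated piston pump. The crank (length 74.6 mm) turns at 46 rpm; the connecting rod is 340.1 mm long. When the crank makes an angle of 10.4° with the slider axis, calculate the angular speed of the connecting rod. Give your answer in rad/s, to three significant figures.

1.04

ω = 4.817 rad/s (converted from 46 rpm).
The rod makes angle φ with the slider axis where L sinφ = r sinθ; differentiating, L cosφ·φ̇ = r ω cosθ.
L cosφ = √(L² − r² sin²θ) = 0.33983 m.
|ω_rod| = r ω |cosθ| / √(L² − r² sin²θ) = 0.0746·4.817·0.98357/0.33983 = 1.0401 rad/s.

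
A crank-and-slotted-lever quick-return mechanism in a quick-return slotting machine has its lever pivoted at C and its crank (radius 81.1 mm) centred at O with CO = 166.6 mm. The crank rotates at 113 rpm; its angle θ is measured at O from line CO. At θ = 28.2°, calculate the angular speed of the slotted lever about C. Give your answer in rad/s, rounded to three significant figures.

ω = 11.83 rad/s (from 113 rpm).
Crank pin A relative to C: A = (d + r cosθ, r sinθ); lever angle φ = atan2(r sinθ, d + r cosθ).
Differentiating tanφ: φ̇ = rω(d cosθ + r)/(d² + r² + 2dr cosθ).
d² + r² + 2dr cosθ = |CA|² = 0.0581478 m²;  d cosθ + r = +0.22793 m.
|ω_lever| = |0.0811·11.83·+0.22793| / 0.0581478 = 3.7617 rad/s.

3.76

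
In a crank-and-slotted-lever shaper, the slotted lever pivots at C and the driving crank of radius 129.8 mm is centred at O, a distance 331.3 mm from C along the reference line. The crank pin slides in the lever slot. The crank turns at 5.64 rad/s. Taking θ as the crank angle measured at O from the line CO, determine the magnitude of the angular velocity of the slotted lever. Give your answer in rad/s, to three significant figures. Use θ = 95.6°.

0.604

ω = 5.64 rad/s
Crank pin A relative to C: A = (d + r cosθ, r sinθ); lever angle φ = atan2(r sinθ, d + r cosθ).
Differentiating tanφ: φ̇ = rω(d cosθ + r)/(d² + r² + 2dr cosθ).
d² + r² + 2dr cosθ = |CA|² = 0.118215 m²;  d cosθ + r = +0.097471 m.
|ω_lever| = |0.1298·5.64·+0.097471| / 0.118215 = 0.60361 rad/s.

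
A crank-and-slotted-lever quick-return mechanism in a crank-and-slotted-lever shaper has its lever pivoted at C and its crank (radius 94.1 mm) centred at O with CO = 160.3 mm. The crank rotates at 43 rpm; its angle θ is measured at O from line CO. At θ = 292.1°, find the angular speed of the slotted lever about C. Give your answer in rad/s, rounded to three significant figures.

1.43

ω = 4.503 rad/s (from 43 rpm).
Crank pin A relative to C: A = (d + r cosθ, r sinθ); lever angle φ = atan2(r sinθ, d + r cosθ).
Differentiating tanφ: φ̇ = rω(d cosθ + r)/(d² + r² + 2dr cosθ).
d² + r² + 2dr cosθ = |CA|² = 0.045901 m²;  d cosθ + r = +0.15441 m.
|ω_lever| = |0.0941·4.503·+0.15441| / 0.045901 = 1.4254 rad/s.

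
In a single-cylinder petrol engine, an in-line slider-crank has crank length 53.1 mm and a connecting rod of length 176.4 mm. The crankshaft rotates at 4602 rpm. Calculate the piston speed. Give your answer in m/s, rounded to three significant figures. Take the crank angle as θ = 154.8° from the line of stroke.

ω = 2π·4602/60 = 481.9 rad/s
For an in-line slider-crank, x = r cosθ + √(L² − r² sin²θ), so v = −rω sinθ·[1 + r cosθ/√(L² − r² sin²θ)].
With r = 0.0531 m, L = 0.1764 m, θ = 154.8°: √(L² − r² sin²θ) = 0.17495 m.
v = −0.0531·481.9·0.42578·[1 + 0.0531·-0.90483/0.17495] = -7.9033 m/s.
|v| = 7.9033 m/s.

7.90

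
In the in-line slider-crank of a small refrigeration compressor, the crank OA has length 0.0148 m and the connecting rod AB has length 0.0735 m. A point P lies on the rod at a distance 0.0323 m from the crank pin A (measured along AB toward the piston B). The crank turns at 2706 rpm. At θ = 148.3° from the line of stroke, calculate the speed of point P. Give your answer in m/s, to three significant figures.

2.85

ω = 283.4 rad/s.  Crank-pin speed |V_A| = rω = 4.1939 m/s, perpendicular to OA.
Rod angle: sinφ = −(r/L) sinθ ⇒ φ = -6.074°; ω_rod = −rω cosθ/√(L²−r²sin²θ) = +48.821 rad/s.
V_P = V_A + ω_rod × AP, with AP = 0.0323 m along the rod.
Components: V_Px = −rω sinθ − a·ω_rod·sinφ = -2.0369 m/s;  V_Py = rω cosθ + a·ω_rod·cosφ = -2.0001 m/s.
|V_P| = √(V_Px² + V_Py²) = 2.8548 m/s.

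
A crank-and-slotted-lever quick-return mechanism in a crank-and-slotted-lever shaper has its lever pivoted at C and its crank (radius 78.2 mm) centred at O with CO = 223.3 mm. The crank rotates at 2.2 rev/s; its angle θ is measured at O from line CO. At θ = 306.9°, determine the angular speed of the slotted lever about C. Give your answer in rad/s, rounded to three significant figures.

ω = 13.82 rad/s (from 2.2 rev/s).
Crank pin A relative to C: A = (d + r cosθ, r sinθ); lever angle φ = atan2(r sinθ, d + r cosθ).
Differentiating tanφ: φ̇ = rω(d cosθ + r)/(d² + r² + 2dr cosθ).
d² + r² + 2dr cosθ = |CA|² = 0.0769473 m²;  d cosθ + r = +0.21227 m.
|ω_lever| = |0.0782·13.82·+0.21227| / 0.0769473 = 2.982 rad/s.

2.98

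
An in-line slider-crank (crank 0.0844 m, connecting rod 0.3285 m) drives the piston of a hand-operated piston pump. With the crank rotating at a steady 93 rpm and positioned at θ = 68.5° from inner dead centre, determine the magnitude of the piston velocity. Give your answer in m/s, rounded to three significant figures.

ω = 2π·93/60 = 9.739 rad/s
For an in-line slider-crank, x = r cosθ + √(L² − r² sin²θ), so v = −rω sinθ·[1 + r cosθ/√(L² − r² sin²θ)].
With r = 0.0844 m, L = 0.3285 m, θ = 68.5°: √(L² − r² sin²θ) = 0.31898 m.
v = −0.0844·9.739·0.93042·[1 + 0.0844·0.36650/0.31898] = -0.83894 m/s.
|v| = 0.83894 m/s.

0.839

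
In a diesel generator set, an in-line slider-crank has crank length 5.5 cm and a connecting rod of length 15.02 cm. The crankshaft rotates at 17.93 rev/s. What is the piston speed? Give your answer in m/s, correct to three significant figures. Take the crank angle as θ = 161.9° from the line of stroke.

ω = 2π·17.9 = 112.7 rad/s
For an in-line slider-crank, x = r cosθ + √(L² − r² sin²θ), so v = −rω sinθ·[1 + r cosθ/√(L² − r² sin²θ)].
With r = 0.055 m, L = 0.1502 m, θ = 161.9°: √(L² − r² sin²θ) = 0.14922 m.
v = −0.055·112.7·0.31068·[1 + 0.055·-0.95052/0.14922] = -1.2506 m/s.
|v| = 1.2506 m/s.

1.25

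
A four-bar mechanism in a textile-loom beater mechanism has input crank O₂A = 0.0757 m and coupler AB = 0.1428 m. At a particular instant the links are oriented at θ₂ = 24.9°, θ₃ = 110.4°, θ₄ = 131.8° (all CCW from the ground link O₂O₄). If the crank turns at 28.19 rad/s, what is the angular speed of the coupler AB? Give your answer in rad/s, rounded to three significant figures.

ω₂ = 28.19 rad/s
Differentiating the loop-closure r₂e^{iθ₂}+r₃e^{iθ₃}=r₁+r₄e^{iθ₄} gives r₂ω₂e^{iθ₂}+r₃ω₃e^{iθ₃}=r₄ω₄e^{iθ₄}.
Eliminating the other unknown: ω₃ = r₂ω₂ sin(θ₄−θ₂) / [r₃ sin(θ₃−θ₄)].
Numerator sine = +0.95681; denominator sine = -0.36488.
Result = 0.0757·28.19·(+0.95681) / (0.1428·(-0.36488)) = -39.187 rad/s; magnitude 39.187 rad/s.

39.2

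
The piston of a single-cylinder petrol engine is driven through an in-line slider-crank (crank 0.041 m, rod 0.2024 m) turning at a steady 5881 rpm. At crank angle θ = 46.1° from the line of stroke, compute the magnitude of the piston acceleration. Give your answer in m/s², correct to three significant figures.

ω = 2π·5881/60 = 615.9 rad/s
x(θ) = r cosθ + √(L² − r² sin²θ); with ω constant, a = ω²·d²x/dθ².
d²x/dθ² = −r cosθ − r²(cos2θ)/√u − r⁴ sin²2θ/(4u^{3/2}),  u = L² − r² sin²θ = 0.040093 m².
Substituting r = 0.041 m, L = 0.2024 m, θ = 46.1°: d²x/dθ² = -0.028195 m.
a = ω²·d²x/dθ² = (615.9)²·(-0.028195) = -10694 m/s²;  |a| = 10694 m/s².

10700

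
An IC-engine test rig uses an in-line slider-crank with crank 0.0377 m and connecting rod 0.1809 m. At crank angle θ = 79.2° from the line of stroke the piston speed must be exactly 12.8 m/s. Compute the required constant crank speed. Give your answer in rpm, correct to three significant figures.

3170

For an in-line slider-crank, |v_piston| = rω|sinθ|·[1 + r cosθ/√(L² − r² sin²θ)].
With r = 0.0377 m, L = 0.1809 m, θ = 79.2°: the bracketed kinematic factor |dx/dθ| = 0.03851 m.
ω = v/|dx/dθ| = 12.8/0.03851 = 332.38 rad/s.
N = 60ω/(2π) = 3174 rpm.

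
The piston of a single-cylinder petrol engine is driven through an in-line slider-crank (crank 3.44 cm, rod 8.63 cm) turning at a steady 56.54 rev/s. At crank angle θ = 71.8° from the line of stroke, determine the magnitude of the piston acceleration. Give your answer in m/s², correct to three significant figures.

118

ω = 2π·56.5 = 355.3 rad/s
x(θ) = r cosθ + √(L² − r² sin²θ); with ω constant, a = ω²·d²x/dθ².
d²x/dθ² = −r cosθ − r²(cos2θ)/√u − r⁴ sin²2θ/(4u^{3/2}),  u = L² − r² sin²θ = 0.00637977 m².
Substituting r = 0.0344 m, L = 0.0863 m, θ = 71.8°: d²x/dθ² = +0.0009386 m.
a = ω²·d²x/dθ² = (355.3)²·(+0.0009386) = +118.45 m/s²;  |a| = 118.45 m/s².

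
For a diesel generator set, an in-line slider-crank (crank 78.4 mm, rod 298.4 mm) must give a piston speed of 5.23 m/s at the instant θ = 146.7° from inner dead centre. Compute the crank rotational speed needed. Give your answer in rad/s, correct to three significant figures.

For an in-line slider-crank, |v_piston| = rω|sinθ|·[1 + r cosθ/√(L² − r² sin²θ)].
With r = 0.0784 m, L = 0.2984 m, θ = 146.7°: the bracketed kinematic factor |dx/dθ| = 0.033491 m.
ω = v/|dx/dθ| = 5.23/0.033491 = 156.16 rad/s.

156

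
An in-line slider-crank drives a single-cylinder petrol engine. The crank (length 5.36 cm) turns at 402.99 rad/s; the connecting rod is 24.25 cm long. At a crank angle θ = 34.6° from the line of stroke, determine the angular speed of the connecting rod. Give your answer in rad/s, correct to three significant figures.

73.9

ω = 403 rad/s
The rod makes angle φ with the slider axis where L sinφ = r sinθ; differentiating, L cosφ·φ̇ = r ω cosθ.
L cosφ = √(L² − r² sin²θ) = 0.24058 m.
|ω_rod| = r ω |cosθ| / √(L² − r² sin²θ) = 0.0536·403·0.82314/0.24058 = 73.904 rad/s.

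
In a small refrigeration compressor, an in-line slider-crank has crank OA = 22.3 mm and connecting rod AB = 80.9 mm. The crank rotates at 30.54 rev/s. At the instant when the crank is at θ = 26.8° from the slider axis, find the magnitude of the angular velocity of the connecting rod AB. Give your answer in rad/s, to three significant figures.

47.6

ω = 191.9 rad/s (converted from 30.54 rev/s).
The rod makes angle φ with the slider axis where L sinφ = r sinθ; differentiating, L cosφ·φ̇ = r ω cosθ.
L cosφ = √(L² − r² sin²θ) = 0.080273 m.
|ω_rod| = r ω |cosθ| / √(L² − r² sin²θ) = 0.0223·191.9·0.89259/0.080273 = 47.581 rad/s.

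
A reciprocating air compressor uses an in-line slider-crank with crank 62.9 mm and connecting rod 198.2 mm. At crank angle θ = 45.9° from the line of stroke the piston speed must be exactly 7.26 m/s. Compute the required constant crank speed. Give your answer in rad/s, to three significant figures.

131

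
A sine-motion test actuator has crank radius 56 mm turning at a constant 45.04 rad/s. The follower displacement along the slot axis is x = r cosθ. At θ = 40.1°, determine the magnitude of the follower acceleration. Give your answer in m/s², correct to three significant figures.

86.9

ω = 45.04 rad/s
x = r cosθ ⇒ ẍ = −rω² cosθ (ω constant).
|a| = rω²|cosθ| = 0.056·(45.04)²·|cos 40.1°| = 86.896 m/s².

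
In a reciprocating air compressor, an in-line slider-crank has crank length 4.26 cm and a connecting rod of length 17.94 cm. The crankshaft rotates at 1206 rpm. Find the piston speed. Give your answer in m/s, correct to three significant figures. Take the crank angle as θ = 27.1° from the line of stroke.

ω = 2π·1206/60 = 126.3 rad/s
For an in-line slider-crank, x = r cosθ + √(L² − r² sin²θ), so v = −rω sinθ·[1 + r cosθ/√(L² − r² sin²θ)].
With r = 0.0426 m, L = 0.1794 m, θ = 27.1°: √(L² − r² sin²θ) = 0.17835 m.
v = −0.0426·126.3·0.45554·[1 + 0.0426·0.89021/0.17835] = -2.972 m/s.
|v| = 2.972 m/s.

2.97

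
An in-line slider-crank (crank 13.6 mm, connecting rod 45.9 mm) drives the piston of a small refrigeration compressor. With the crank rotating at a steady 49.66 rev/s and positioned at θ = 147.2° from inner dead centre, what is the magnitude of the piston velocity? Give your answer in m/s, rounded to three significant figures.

1.72

ω = 2π·49.7 = 312 rad/s
For an in-line slider-crank, x = r cosθ + √(L² − r² sin²θ), so v = −rω sinθ·[1 + r cosθ/√(L² − r² sin²θ)].
With r = 0.0136 m, L = 0.0459 m, θ = 147.2°: √(L² − r² sin²θ) = 0.045305 m.
v = −0.0136·312·0.54171·[1 + 0.0136·-0.84057/0.045305] = -1.7187 m/s.
|v| = 1.7187 m/s.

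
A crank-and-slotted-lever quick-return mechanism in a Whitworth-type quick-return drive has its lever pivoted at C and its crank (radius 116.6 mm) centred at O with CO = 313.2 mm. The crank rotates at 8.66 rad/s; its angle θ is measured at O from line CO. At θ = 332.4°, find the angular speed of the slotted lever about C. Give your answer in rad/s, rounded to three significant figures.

2.26

ω = 8.66 rad/s
Crank pin A relative to C: A = (d + r cosθ, r sinθ); lever angle φ = atan2(r sinθ, d + r cosθ).
Differentiating tanφ: φ̇ = rω(d cosθ + r)/(d² + r² + 2dr cosθ).
d² + r² + 2dr cosθ = |CA|² = 0.176417 m²;  d cosθ + r = +0.39416 m.
|ω_lever| = |0.1166·8.66·+0.39416| / 0.176417 = 2.256 rad/s.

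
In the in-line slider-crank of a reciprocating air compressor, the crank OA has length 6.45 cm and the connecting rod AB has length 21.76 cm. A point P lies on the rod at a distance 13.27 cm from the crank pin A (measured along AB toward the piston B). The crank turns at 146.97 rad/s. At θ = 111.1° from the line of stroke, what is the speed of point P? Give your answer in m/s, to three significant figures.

8.35

ω = 147 rad/s.  Crank-pin speed |V_A| = rω = 9.4796 m/s, perpendicular to OA.
Rod angle: sinφ = −(r/L) sinθ ⇒ φ = -16.054°; ω_rod = −rω cosθ/√(L²−r²sin²θ) = +16.319 rad/s.
V_P = V_A + ω_rod × AP, with AP = 0.1327 m along the rod.
Components: V_Px = −rω sinθ − a·ω_rod·sinφ = -8.2451 m/s;  V_Py = rω cosθ + a·ω_rod·cosφ = -1.3315 m/s.
|V_P| = √(V_Px² + V_Py²) = 8.3519 m/s.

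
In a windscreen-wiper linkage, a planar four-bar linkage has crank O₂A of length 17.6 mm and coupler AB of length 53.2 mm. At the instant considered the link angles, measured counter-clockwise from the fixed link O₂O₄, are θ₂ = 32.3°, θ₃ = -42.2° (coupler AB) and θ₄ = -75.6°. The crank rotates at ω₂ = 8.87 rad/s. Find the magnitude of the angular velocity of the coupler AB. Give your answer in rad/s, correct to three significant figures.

5.07

ω₂ = 8.87 rad/s
Differentiating the loop-closure r₂e^{iθ₂}+r₃e^{iθ₃}=r₁+r₄e^{iθ₄} gives r₂ω₂e^{iθ₂}+r₃ω₃e^{iθ₃}=r₄ω₄e^{iθ₄}.
Eliminating the other unknown: ω₃ = r₂ω₂ sin(θ₄−θ₂) / [r₃ sin(θ₃−θ₄)].
Numerator sine = -0.95159; denominator sine = +0.55048.
Result = 0.0176·8.87·(-0.95159) / (0.0532·(+0.55048)) = -5.0726 rad/s; magnitude 5.0726 rad/s.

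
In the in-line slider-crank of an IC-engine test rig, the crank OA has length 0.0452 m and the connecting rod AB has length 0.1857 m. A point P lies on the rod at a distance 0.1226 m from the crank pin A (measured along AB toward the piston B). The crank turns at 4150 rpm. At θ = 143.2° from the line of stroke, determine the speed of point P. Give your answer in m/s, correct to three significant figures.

11.5

ω = 434.6 rad/s.  Crank-pin speed |V_A| = rω = 19.643 m/s, perpendicular to OA.
Rod angle: sinφ = −(r/L) sinθ ⇒ φ = -8.384°; ω_rod = −rω cosθ/√(L²−r²sin²θ) = +85.616 rad/s.
V_P = V_A + ω_rod × AP, with AP = 0.1226 m along the rod.
Components: V_Px = −rω sinθ − a·ω_rod·sinφ = -10.236 m/s;  V_Py = rω cosθ + a·ω_rod·cosφ = -5.3447 m/s.
|V_P| = √(V_Px² + V_Py²) = 11.548 m/s.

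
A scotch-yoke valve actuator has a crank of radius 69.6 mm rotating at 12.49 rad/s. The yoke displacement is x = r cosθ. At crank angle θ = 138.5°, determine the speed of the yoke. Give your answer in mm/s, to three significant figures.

ω = 12.49 rad/s
x = r cosθ ⇒ ẋ = −rω sinθ.
|v| = rω|sinθ| = 0.0696·12.49·|sin 138.5°| = 0.57602 m/s = 576.02 mm/s.

576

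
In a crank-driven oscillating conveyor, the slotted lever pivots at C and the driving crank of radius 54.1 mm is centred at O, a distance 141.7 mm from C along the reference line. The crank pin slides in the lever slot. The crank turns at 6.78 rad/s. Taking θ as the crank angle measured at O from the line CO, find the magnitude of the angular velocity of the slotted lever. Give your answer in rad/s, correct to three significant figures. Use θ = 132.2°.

ω = 6.78 rad/s
Crank pin A relative to C: A = (d + r cosθ, r sinθ); lever angle φ = atan2(r sinθ, d + r cosθ).
Differentiating tanφ: φ̇ = rω(d cosθ + r)/(d² + r² + 2dr cosθ).
d² + r² + 2dr cosθ = |CA|² = 0.0127069 m²;  d cosθ + r = -0.041083 m.
|ω_lever| = |0.0541·6.78·-0.041083| / 0.0127069 = 1.1859 rad/s.

1.19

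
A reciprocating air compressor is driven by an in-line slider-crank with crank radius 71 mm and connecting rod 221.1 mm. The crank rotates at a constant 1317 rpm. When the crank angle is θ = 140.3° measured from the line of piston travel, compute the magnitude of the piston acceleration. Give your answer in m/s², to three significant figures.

946

ω = 2π·1317/60 = 137.9 rad/s
x(θ) = r cosθ + √(L² − r² sin²θ); with ω constant, a = ω²·d²x/dθ².
d²x/dθ² = −r cosθ − r²(cos2θ)/√u − r⁴ sin²2θ/(4u^{3/2}),  u = L² − r² sin²θ = 0.0468284 m².
Substituting r = 0.071 m, L = 0.2211 m, θ = 140.3°: d²x/dθ² = +0.049737 m.
a = ω²·d²x/dθ² = (137.9)²·(+0.049737) = +946.03 m/s²;  |a| = 946.03 m/s².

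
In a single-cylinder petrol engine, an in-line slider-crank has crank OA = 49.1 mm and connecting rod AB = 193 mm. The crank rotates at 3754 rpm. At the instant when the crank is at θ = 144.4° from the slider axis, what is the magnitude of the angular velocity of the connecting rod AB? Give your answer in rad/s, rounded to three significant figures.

82.2

ω = 393.1 rad/s (converted from 3754 rpm).
The rod makes angle φ with the slider axis where L sinφ = r sinθ; differentiating, L cosφ·φ̇ = r ω cosθ.
L cosφ = √(L² − r² sin²θ) = 0.19087 m.
|ω_rod| = r ω |cosθ| / √(L² − r² sin²θ) = 0.0491·393.1·0.81310/0.19087 = 82.226 rad/s.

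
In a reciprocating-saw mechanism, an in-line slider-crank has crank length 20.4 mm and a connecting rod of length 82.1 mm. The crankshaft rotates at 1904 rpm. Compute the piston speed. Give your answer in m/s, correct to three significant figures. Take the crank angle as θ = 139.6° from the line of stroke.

ω = 2π·1904/60 = 199.4 rad/s
For an in-line slider-crank, x = r cosθ + √(L² − r² sin²θ), so v = −rω sinθ·[1 + r cosθ/√(L² − r² sin²θ)].
With r = 0.0204 m, L = 0.0821 m, θ = 139.6°: √(L² − r² sin²θ) = 0.081028 m.
v = −0.0204·199.4·0.64812·[1 + 0.0204·-0.76154/0.081028] = -2.1308 m/s.
|v| = 2.1308 m/s.

2.13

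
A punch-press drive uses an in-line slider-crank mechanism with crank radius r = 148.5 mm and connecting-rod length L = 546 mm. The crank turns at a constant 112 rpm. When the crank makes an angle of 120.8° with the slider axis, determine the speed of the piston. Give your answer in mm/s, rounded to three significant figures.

1280

ω = 2π·112/60 = 11.73 rad/s
For an in-line slider-crank, x = r cosθ + √(L² − r² sin²θ), so v = −rω sinθ·[1 + r cosθ/√(L² − r² sin²θ)].
With r = 0.1485 m, L = 0.546 m, θ = 120.8°: √(L² − r² sin²θ) = 0.53089 m.
v = −0.1485·11.73·0.85896·[1 + 0.1485·-0.51204/0.53089] = -1.2818 m/s.
|v| = 1.2818 m/s = 1281.8 mm/s.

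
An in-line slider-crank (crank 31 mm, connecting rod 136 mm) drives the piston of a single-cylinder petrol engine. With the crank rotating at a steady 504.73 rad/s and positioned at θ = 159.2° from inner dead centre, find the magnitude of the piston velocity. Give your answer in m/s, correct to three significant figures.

4.37

ω = 504.7 rad/s
For an in-line slider-crank, x = r cosθ + √(L² − r² sin²θ), so v = −rω sinθ·[1 + r cosθ/√(L² − r² sin²θ)].
With r = 0.031 m, L = 0.136 m, θ = 159.2°: √(L² − r² sin²θ) = 0.13555 m.
v = −0.031·504.7·0.35511·[1 + 0.031·-0.93483/0.13555] = -4.3684 m/s.
|v| = 4.3684 m/s.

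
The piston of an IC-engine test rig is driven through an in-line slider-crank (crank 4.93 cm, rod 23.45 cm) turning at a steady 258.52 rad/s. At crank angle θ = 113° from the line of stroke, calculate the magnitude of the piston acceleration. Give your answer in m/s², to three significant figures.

ω = 258.5 rad/s
x(θ) = r cosθ + √(L² − r² sin²θ); with ω constant, a = ω²·d²x/dθ².
d²x/dθ² = −r cosθ − r²(cos2θ)/√u − r⁴ sin²2θ/(4u^{3/2}),  u = L² − r² sin²θ = 0.0529308 m².
Substituting r = 0.0493 m, L = 0.2345 m, θ = 113°: d²x/dθ² = +0.026539 m.
a = ω²·d²x/dθ² = (258.5)²·(+0.026539) = +1773.7 m/s²;  |a| = 1773.7 m/s².

1770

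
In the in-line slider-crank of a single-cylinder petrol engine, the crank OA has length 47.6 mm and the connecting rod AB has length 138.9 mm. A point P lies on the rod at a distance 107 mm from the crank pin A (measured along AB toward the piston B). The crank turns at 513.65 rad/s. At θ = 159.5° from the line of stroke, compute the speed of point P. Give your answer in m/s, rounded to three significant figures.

8.31

ω = 513.6 rad/s.  Crank-pin speed |V_A| = rω = 24.45 m/s, perpendicular to OA.
Rod angle: sinφ = −(r/L) sinθ ⇒ φ = -6.893°; ω_rod = −rω cosθ/√(L²−r²sin²θ) = +166.08 rad/s.
V_P = V_A + ω_rod × AP, with AP = 0.107 m along the rod.
Components: V_Px = −rω sinθ − a·ω_rod·sinφ = -6.4298 m/s;  V_Py = rω cosθ + a·ω_rod·cosφ = -5.2596 m/s.
|V_P| = √(V_Px² + V_Py²) = 8.307 m/s.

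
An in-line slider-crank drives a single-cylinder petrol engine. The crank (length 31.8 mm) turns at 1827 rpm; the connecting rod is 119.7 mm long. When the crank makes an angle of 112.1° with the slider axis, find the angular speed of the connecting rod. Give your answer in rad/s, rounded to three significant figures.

19.7

ω = 191.3 rad/s (converted from 1827 rpm).
The rod makes angle φ with the slider axis where L sinφ = r sinθ; differentiating, L cosφ·φ̇ = r ω cosθ.
L cosφ = √(L² − r² sin²θ) = 0.11602 m.
|ω_rod| = r ω |cosθ| / √(L² − r² sin²θ) = 0.0318·191.3·0.37622/0.11602 = 19.73 rad/s.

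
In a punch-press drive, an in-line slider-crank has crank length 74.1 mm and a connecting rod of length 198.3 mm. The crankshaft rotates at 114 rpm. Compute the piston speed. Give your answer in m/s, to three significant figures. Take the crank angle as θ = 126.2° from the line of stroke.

ω = 2π·114/60 = 11.94 rad/s
For an in-line slider-crank, x = r cosθ + √(L² − r² sin²θ), so v = −rω sinθ·[1 + r cosθ/√(L² − r² sin²θ)].
With r = 0.0741 m, L = 0.1983 m, θ = 126.2°: √(L² − r² sin²θ) = 0.18907 m.
v = −0.0741·11.94·0.80696·[1 + 0.0741·-0.59061/0.18907] = -0.54861 m/s.
|v| = 0.54861 m/s.

0.549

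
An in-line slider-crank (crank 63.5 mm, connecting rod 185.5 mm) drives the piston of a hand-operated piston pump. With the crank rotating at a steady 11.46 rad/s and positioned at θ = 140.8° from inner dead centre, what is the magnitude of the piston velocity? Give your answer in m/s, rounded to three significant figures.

ω = 11.46 rad/s
For an in-line slider-crank, x = r cosθ + √(L² − r² sin²θ), so v = −rω sinθ·[1 + r cosθ/√(L² − r² sin²θ)].
With r = 0.0635 m, L = 0.1855 m, θ = 140.8°: √(L² − r² sin²θ) = 0.18111 m.
v = −0.0635·11.46·0.63203·[1 + 0.0635·-0.77494/0.18111] = -0.33496 m/s.
|v| = 0.33496 m/s.

0.335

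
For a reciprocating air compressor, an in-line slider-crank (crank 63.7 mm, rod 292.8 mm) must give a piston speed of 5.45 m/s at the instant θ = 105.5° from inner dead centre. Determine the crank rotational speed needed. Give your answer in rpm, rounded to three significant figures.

901

For an in-line slider-crank, |v_piston| = rω|sinθ|·[1 + r cosθ/√(L² − r² sin²θ)].
With r = 0.0637 m, L = 0.2928 m, θ = 105.5°: the bracketed kinematic factor |dx/dθ| = 0.057733 m.
ω = v/|dx/dθ| = 5.45/0.057733 = 94.399 rad/s.
N = 60ω/(2π) = 901.45 rpm.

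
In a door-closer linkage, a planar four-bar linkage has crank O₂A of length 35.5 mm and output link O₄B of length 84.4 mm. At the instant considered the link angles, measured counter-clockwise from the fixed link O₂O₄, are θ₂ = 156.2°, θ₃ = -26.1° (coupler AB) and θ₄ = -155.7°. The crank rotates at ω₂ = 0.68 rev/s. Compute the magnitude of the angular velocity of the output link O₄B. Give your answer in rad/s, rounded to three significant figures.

ω₂ = 4.273 rad/s (from 0.68 rev/s).
Differentiating the loop-closure r₂e^{iθ₂}+r₃e^{iθ₃}=r₁+r₄e^{iθ₄} gives r₂ω₂e^{iθ₂}+r₃ω₃e^{iθ₃}=r₄ω₄e^{iθ₄}.
Eliminating the other unknown: ω₄ = r₂ω₂ sin(θ₂−θ₃) / [r₄ sin(θ₄−θ₃)].
Numerator sine = -0.04013; denominator sine = -0.77051.
Result = 0.0355·4.273·(-0.04013) / (0.0844·(-0.77051)) = +0.093602 rad/s; magnitude 0.093602 rad/s.

0.0936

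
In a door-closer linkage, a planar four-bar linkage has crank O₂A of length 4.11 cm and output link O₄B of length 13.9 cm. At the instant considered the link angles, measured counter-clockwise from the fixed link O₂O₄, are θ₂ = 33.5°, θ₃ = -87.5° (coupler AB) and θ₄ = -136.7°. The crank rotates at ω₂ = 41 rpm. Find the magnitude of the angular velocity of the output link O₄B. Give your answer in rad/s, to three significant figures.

ω₂ = 4.294 rad/s (from 41 rpm).
Differentiating the loop-closure r₂e^{iθ₂}+r₃e^{iθ₃}=r₁+r₄e^{iθ₄} gives r₂ω₂e^{iθ₂}+r₃ω₃e^{iθ₃}=r₄ω₄e^{iθ₄}.
Eliminating the other unknown: ω₄ = r₂ω₂ sin(θ₂−θ₃) / [r₄ sin(θ₄−θ₃)].
Numerator sine = +0.85717; denominator sine = -0.75700.
Result = 0.0411·4.294·(+0.85717) / (0.139·(-0.75700)) = -1.4375 rad/s; magnitude 1.4375 rad/s.

1.44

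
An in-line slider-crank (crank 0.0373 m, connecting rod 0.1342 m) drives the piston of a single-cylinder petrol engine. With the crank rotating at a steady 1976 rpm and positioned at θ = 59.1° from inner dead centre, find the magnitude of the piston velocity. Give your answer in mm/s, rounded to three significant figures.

ω = 2π·1976/60 = 206.9 rad/s
For an in-line slider-crank, x = r cosθ + √(L² − r² sin²θ), so v = −rω sinθ·[1 + r cosθ/√(L² − r² sin²θ)].
With r = 0.0373 m, L = 0.1342 m, θ = 59.1°: √(L² − r² sin²θ) = 0.13033 m.
v = −0.0373·206.9·0.85806·[1 + 0.0373·0.51354/0.13033] = -7.5962 m/s.
|v| = 7.5962 m/s = 7596.2 mm/s.

7600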